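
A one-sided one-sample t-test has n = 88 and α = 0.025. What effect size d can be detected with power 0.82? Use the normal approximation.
d ≈ 0.31

Minimum detectable effect (one-sample t-test, normal approximation):
d = (z_α + z_β) / √n
d = (1.960 + 0.915) / √88
d = 2.875 / 9.381
d ≈ 0.31

By Cohen's convention (0.2 small / 0.5 medium / 0.8 large): small effect.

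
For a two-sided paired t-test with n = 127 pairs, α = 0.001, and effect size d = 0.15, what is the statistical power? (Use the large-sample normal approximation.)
Power ≈ 0.05

Power calculation (paired t-test, normal approximation):
z_β = d · √n - z_{α/2}
z_β = 0.15 · √127 - 3.291
z_β = 0.15 · 11.269 - 3.291
z_β = -1.600

Power = Φ(z_β) = Φ(-1.600) ≈ 0.055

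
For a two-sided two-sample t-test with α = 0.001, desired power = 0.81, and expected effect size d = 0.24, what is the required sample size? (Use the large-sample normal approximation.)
n = 604 per group

Sample size formula (two-sample t-test, normal approximation):
n = 2 · ((z_{α/2} + z_β) / d)²

z_{α/2} = 3.291 (for α = 0.001, two-sided)
z_β = 0.878 (for power = 0.81)
d = 0.24

n = 2 · ((3.291 + 0.878) / 0.24)²
n = 2 · (17.371)²
n ≈ 603.50
Round up to the next whole number: n = 604 per group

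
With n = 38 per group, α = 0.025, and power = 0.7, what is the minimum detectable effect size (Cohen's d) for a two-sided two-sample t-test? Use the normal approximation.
d ≈ 0.63

Minimum detectable effect (two-sample t-test, normal approximation):
d = (z_{α/2} + z_β) / √(n/2)
d = (2.241 + 0.524) / √(38/2)
d = 2.766 / 4.359
d ≈ 0.63

By Cohen's convention (0.2 small / 0.5 medium / 0.8 large): medium effect.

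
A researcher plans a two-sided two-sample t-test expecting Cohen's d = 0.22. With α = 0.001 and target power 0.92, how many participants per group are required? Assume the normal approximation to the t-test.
n = 912 per group

Sample size formula (two-sample t-test, normal approximation):
n = 2 · ((z_{α/2} + z_β) / d)²

z_{α/2} = 3.291 (for α = 0.001, two-sided)
z_β = 1.405 (for power = 0.92)
d = 0.22

n = 2 · ((3.291 + 1.405) / 0.22)²
n = 2 · (21.345)²
n ≈ 911.22
Round up to the next whole number: n = 912 per group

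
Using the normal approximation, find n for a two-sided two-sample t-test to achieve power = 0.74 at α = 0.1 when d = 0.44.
n = 55 per group

Sample size formula (two-sample t-test, normal approximation):
n = 2 · ((z_{α/2} + z_β) / d)²

z_{α/2} = 1.645 (for α = 0.1, two-sided)
z_β = 0.643 (for power = 0.74)
d = 0.44

n = 2 · ((1.645 + 0.643) / 0.44)²
n = 2 · (5.200)²
n ≈ 54.08
Round up to the next whole number: n = 55 per group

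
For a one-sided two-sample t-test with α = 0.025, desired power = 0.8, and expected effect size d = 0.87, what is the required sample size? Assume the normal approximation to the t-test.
n = 21 per group

Sample size formula (two-sample t-test, normal approximation):
n = 2 · ((z_α + z_β) / d)²

z_α = 1.960 (for α = 0.025, one-sided)
z_β = 0.842 (for power = 0.8)
d = 0.87

n = 2 · ((1.960 + 0.842) / 0.87)²
n = 2 · (3.221)²
n ≈ 20.75
Round up to the next whole number: n = 21 per group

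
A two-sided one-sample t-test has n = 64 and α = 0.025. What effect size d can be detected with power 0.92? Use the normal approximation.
d ≈ 0.46

Minimum detectable effect (one-sample t-test, normal approximation):
d = (z_{α/2} + z_β) / √n
d = (2.241 + 1.405) / √64
d = 3.646 / 8.000
d ≈ 0.46

By Cohen's convention (0.2 small / 0.5 medium / 0.8 large): small effect.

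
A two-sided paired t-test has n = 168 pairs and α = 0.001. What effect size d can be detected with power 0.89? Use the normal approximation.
d ≈ 0.35

Minimum detectable effect (paired t-test, normal approximation):
d = (z_{α/2} + z_β) / √n
d = (3.291 + 1.227) / √168
d = 4.517 / 12.961
d ≈ 0.35

By Cohen's convention (0.2 small / 0.5 medium / 0.8 large): small effect.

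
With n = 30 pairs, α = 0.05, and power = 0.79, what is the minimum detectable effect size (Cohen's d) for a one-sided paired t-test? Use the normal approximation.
d ≈ 0.45

Minimum detectable effect (paired t-test, normal approximation):
d = (z_α + z_β) / √n
d = (1.645 + 0.806) / √30
d = 2.451 / 5.477
d ≈ 0.45

By Cohen's convention (0.2 small / 0.5 medium / 0.8 large): small effect.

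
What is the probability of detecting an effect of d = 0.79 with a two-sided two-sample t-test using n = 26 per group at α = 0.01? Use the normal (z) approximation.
Power ≈ 0.61

Power calculation (two-sample t-test, normal approximation):
z_β = d · √(n/2) - z_{α/2}
z_β = 0.79 · √(26/2) - 2.576
z_β = 0.79 · 3.606 - 2.576
z_β = 0.273

Power = Φ(z_β) = Φ(0.273) ≈ 0.607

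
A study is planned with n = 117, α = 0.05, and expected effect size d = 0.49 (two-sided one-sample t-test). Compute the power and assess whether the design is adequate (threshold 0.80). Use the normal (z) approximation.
Power ≈ 1.00; the study is adequately powered (power ≥ 0.80)

Power calculation (one-sample t-test, normal approximation):
z_β = d · √n - z_{α/2}
z_β = 0.49 · √117 - 1.960
z_β = 0.49 · 10.817 - 1.960
z_β = 3.340

Power = Φ(z_β) = Φ(3.340) ≈ 1.000

Effect size d = 0.49 is small by Cohen's convention (0.2/0.5/0.8).

Threshold: power ≥ 0.80 is conventionally adequate.
Power ≈ 1.00 → the study is adequately powered (power ≥ 0.80).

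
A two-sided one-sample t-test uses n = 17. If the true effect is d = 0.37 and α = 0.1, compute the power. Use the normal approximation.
Power ≈ 0.45

Power calculation (one-sample t-test, normal approximation):
z_β = d · √n - z_{α/2}
z_β = 0.37 · √17 - 1.645
z_β = 0.37 · 4.123 - 1.645
z_β = -0.119

Power = Φ(z_β) = Φ(-0.119) ≈ 0.453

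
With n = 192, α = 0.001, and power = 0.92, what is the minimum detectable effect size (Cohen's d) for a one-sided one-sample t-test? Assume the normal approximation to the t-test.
d ≈ 0.32

Minimum detectable effect (one-sample t-test, normal approximation):
d = (z_α + z_β) / √n
d = (3.090 + 1.405) / √192
d = 4.495 / 13.856
d ≈ 0.32

By Cohen's convention (0.2 small / 0.5 medium / 0.8 large): small effect.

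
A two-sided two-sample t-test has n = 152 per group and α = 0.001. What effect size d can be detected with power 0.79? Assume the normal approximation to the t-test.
d ≈ 0.47

Minimum detectable effect (two-sample t-test, normal approximation):
d = (z_{α/2} + z_β) / √(n/2)
d = (3.291 + 0.806) / √(152/2)
d = 4.097 / 8.718
d ≈ 0.47

By Cohen's convention (0.2 small / 0.5 medium / 0.8 large): small effect.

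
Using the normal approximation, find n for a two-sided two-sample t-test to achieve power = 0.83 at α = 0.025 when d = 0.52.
n = 76 per group

Sample size formula (two-sample t-test, normal approximation):
n = 2 · ((z_{α/2} + z_β) / d)²

z_{α/2} = 2.241 (for α = 0.025, two-sided)
z_β = 0.954 (for power = 0.83)
d = 0.52

n = 2 · ((2.241 + 0.954) / 0.52)²
n = 2 · (6.144)²
n ≈ 75.50
Round up to the next whole number: n = 76 per group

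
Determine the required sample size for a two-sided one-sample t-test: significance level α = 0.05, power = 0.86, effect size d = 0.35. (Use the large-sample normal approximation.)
n = 76

Sample size formula (one-sample t-test, normal approximation):
n = ((z_{α/2} + z_β) / d)²

z_{α/2} = 1.960 (for α = 0.05, two-sided)
z_β = 1.080 (for power = 0.86)
d = 0.35

n = ((1.960 + 1.080) / 0.35)²
n = (8.686)²
n ≈ 75.45
Round up to the next whole number: n = 76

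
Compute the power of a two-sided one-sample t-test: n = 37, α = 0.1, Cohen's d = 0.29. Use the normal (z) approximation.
Power ≈ 0.55

Power calculation (one-sample t-test, normal approximation):
z_β = d · √n - z_{α/2}
z_β = 0.29 · √37 - 1.645
z_β = 0.29 · 6.083 - 1.645
z_β = 0.119

Power = Φ(z_β) = Φ(0.119) ≈ 0.547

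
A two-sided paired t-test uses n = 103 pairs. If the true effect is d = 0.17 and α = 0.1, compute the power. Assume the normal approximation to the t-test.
Power ≈ 0.53

Power calculation (paired t-test, normal approximation):
z_β = d · √n - z_{α/2}
z_β = 0.17 · √103 - 1.645
z_β = 0.17 · 10.149 - 1.645
z_β = 0.080

Power = Φ(z_β) = Φ(0.080) ≈ 0.532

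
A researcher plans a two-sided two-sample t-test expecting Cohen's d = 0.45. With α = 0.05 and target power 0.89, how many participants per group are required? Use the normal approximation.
n = 101 per group

Sample size formula (two-sample t-test, normal approximation):
n = 2 · ((z_{α/2} + z_β) / d)²

z_{α/2} = 1.960 (for α = 0.05, two-sided)
z_β = 1.227 (for power = 0.89)
d = 0.45

n = 2 · ((1.960 + 1.227) / 0.45)²
n = 2 · (7.082)²
n ≈ 100.31
Round up to the next whole number: n = 101 per group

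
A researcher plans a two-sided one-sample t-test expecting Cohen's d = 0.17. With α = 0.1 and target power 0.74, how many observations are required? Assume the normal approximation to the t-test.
n = 182

Sample size formula (one-sample t-test, normal approximation):
n = ((z_{α/2} + z_β) / d)²

z_{α/2} = 1.645 (for α = 0.1, two-sided)
z_β = 0.643 (for power = 0.74)
d = 0.17

n = ((1.645 + 0.643) / 0.17)²
n = (13.459)²
n ≈ 181.14
Round up to the next whole number: n = 182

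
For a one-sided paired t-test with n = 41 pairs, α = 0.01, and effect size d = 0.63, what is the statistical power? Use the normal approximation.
Power ≈ 0.96

Power calculation (paired t-test, normal approximation):
z_β = d · √n - z_α
z_β = 0.63 · √41 - 2.326
z_β = 0.63 · 6.403 - 2.326
z_β = 1.708

Power = Φ(z_β) = Φ(1.708) ≈ 0.956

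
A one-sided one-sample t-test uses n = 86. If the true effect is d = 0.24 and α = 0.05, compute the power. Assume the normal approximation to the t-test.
Power ≈ 0.72

Power calculation (one-sample t-test, normal approximation):
z_β = d · √n - z_α
z_β = 0.24 · √86 - 1.645
z_β = 0.24 · 9.274 - 1.645
z_β = 0.581

Power = Φ(z_β) = Φ(0.581) ≈ 0.719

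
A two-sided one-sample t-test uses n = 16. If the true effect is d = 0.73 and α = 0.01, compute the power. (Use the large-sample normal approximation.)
Power ≈ 0.63

Power calculation (one-sample t-test, normal approximation):
z_β = d · √n - z_{α/2}
z_β = 0.73 · √16 - 2.576
z_β = 0.73 · 4.000 - 2.576
z_β = 0.344

Power = Φ(z_β) = Φ(0.344) ≈ 0.635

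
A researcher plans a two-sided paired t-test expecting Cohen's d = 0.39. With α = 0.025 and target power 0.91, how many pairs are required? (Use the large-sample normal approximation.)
n = 85 pairs

Sample size formula (paired t-test, normal approximation):
n = ((z_{α/2} + z_β) / d)²

z_{α/2} = 2.241 (for α = 0.025, two-sided)
z_β = 1.341 (for power = 0.91)
d = 0.39

n = ((2.241 + 1.341) / 0.39)²
n = (9.185)²
n ≈ 84.36
Round up to the next whole number: n = 85 pairs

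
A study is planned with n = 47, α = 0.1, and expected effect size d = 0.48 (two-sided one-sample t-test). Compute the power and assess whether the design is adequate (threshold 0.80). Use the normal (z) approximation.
Power ≈ 0.95; the study is adequately powered (power ≥ 0.80)

Power calculation (one-sample t-test, normal approximation):
z_β = d · √n - z_{α/2}
z_β = 0.48 · √47 - 1.645
z_β = 0.48 · 6.856 - 1.645
z_β = 1.646

Power = Φ(z_β) = Φ(1.646) ≈ 0.950

Effect size d = 0.48 is small by Cohen's convention (0.2/0.5/0.8).

Threshold: power ≥ 0.80 is conventionally adequate.
Power ≈ 0.95 → the study is adequately powered (power ≥ 0.80).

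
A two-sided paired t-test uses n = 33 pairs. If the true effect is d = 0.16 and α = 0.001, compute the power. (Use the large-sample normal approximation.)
Power ≈ 0.01

Power calculation (paired t-test, normal approximation):
z_β = d · √n - z_{α/2}
z_β = 0.16 · √33 - 3.291
z_β = 0.16 · 5.745 - 3.291
z_β = -2.371

Power = Φ(z_β) = Φ(-2.371) ≈ 0.009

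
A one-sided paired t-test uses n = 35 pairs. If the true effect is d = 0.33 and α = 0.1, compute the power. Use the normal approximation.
Power ≈ 0.75

Power calculation (paired t-test, normal approximation):
z_β = d · √n - z_α
z_β = 0.33 · √35 - 1.282
z_β = 0.33 · 5.916 - 1.282
z_β = 0.671

Power = Φ(z_β) = Φ(0.671) ≈ 0.749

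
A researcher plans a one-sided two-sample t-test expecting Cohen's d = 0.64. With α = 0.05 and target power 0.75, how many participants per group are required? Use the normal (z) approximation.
n = 27 per group

Sample size formula (two-sample t-test, normal approximation):
n = 2 · ((z_α + z_β) / d)²

z_α = 1.645 (for α = 0.05, one-sided)
z_β = 0.674 (for power = 0.75)
d = 0.64

n = 2 · ((1.645 + 0.674) / 0.64)²
n = 2 · (3.623)²
n ≈ 26.25
Round up to the next whole number: n = 27 per group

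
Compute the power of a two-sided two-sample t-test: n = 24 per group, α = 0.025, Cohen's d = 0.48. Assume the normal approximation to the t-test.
Power ≈ 0.28

Power calculation (two-sample t-test, normal approximation):
z_β = d · √(n/2) - z_{α/2}
z_β = 0.48 · √(24/2) - 2.241
z_β = 0.48 · 3.464 - 2.241
z_β = -0.579

Power = Φ(z_β) = Φ(-0.579) ≈ 0.281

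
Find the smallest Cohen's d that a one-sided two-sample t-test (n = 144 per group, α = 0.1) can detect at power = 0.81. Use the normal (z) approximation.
d ≈ 0.25

Minimum detectable effect (two-sample t-test, normal approximation):
d = (z_α + z_β) / √(n/2)
d = (1.282 + 0.878) / √(144/2)
d = 2.159 / 8.485
d ≈ 0.25

By Cohen's convention (0.2 small / 0.5 medium / 0.8 large): small effect.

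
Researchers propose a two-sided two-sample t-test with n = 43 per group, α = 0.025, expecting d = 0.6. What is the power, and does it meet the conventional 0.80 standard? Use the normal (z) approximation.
Power ≈ 0.71; the study is underpowered (power < 0.80)

Power calculation (two-sample t-test, normal approximation):
z_β = d · √(n/2) - z_{α/2}
z_β = 0.6 · √(43/2) - 2.241
z_β = 0.6 · 4.637 - 2.241
z_β = 0.541

Power = Φ(z_β) = Φ(0.541) ≈ 0.706

Effect size d = 0.6 is medium by Cohen's convention (0.2/0.5/0.8).

Threshold: power ≥ 0.80 is conventionally adequate.
Power ≈ 0.71 → the study is underpowered (power < 0.80).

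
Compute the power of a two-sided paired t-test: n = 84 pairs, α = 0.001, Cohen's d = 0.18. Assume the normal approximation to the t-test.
Power ≈ 0.05

Power calculation (paired t-test, normal approximation):
z_β = d · √n - z_{α/2}
z_β = 0.18 · √84 - 3.291
z_β = 0.18 · 9.165 - 3.291
z_β = -1.641

Power = Φ(z_β) = Φ(-1.641) ≈ 0.050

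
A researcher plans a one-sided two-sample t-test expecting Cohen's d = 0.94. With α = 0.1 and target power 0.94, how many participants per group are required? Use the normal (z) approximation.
n = 19 per group

Sample size formula (two-sample t-test, normal approximation):
n = 2 · ((z_α + z_β) / d)²

z_α = 1.282 (for α = 0.1, one-sided)
z_β = 1.555 (for power = 0.94)
d = 0.94

n = 2 · ((1.282 + 1.555) / 0.94)²
n = 2 · (3.018)²
n ≈ 18.22
Round up to the next whole number: n = 19 per group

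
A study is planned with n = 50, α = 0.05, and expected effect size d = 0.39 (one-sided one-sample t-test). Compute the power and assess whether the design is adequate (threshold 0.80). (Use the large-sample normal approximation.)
Power ≈ 0.87; the study is adequately powered (power ≥ 0.80)

Power calculation (one-sample t-test, normal approximation):
z_β = d · √n - z_α
z_β = 0.39 · √50 - 1.645
z_β = 0.39 · 7.071 - 1.645
z_β = 1.113

Power = Φ(z_β) = Φ(1.113) ≈ 0.867

Effect size d = 0.39 is small by Cohen's convention (0.2/0.5/0.8).

Threshold: power ≥ 0.80 is conventionally adequate.
Power ≈ 0.87 → the study is adequately powered (power ≥ 0.80).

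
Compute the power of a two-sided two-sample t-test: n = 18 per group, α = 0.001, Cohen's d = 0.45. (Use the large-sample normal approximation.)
Power ≈ 0.03

Power calculation (two-sample t-test, normal approximation):
z_β = d · √(n/2) - z_{α/2}
z_β = 0.45 · √(18/2) - 3.291
z_β = 0.45 · 3.000 - 3.291
z_β = -1.941

Power = Φ(z_β) = Φ(-1.941) ≈ 0.026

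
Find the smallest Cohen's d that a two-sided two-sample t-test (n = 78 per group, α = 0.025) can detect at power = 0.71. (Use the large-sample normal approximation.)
d ≈ 0.45

Minimum detectable effect (two-sample t-test, normal approximation):
d = (z_{α/2} + z_β) / √(n/2)
d = (2.241 + 0.553) / √(78/2)
d = 2.795 / 6.245
d ≈ 0.45

By Cohen's convention (0.2 small / 0.5 medium / 0.8 large): small effect.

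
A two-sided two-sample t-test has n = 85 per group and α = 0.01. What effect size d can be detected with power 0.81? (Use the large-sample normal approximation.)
d ≈ 0.53

Minimum detectable effect (two-sample t-test, normal approximation):
d = (z_{α/2} + z_β) / √(n/2)
d = (2.576 + 0.878) / √(85/2)
d = 3.454 / 6.519
d ≈ 0.53

By Cohen's convention (0.2 small / 0.5 medium / 0.8 large): medium effect.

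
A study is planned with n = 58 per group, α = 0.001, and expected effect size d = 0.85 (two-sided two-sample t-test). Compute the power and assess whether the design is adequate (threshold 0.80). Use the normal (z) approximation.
Power ≈ 0.90; the study is adequately powered (power ≥ 0.80)

Power calculation (two-sample t-test, normal approximation):
z_β = d · √(n/2) - z_{α/2}
z_β = 0.85 · √(58/2) - 3.291
z_β = 0.85 · 5.385 - 3.291
z_β = 1.287

Power = Φ(z_β) = Φ(1.287) ≈ 0.901

Effect size d = 0.85 is large by Cohen's convention (0.2/0.5/0.8).

Threshold: power ≥ 0.80 is conventionally adequate.
Power ≈ 0.90 → the study is adequately powered (power ≥ 0.80).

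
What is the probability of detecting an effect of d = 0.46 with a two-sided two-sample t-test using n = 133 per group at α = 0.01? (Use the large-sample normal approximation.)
Power ≈ 0.88

Power calculation (two-sample t-test, normal approximation):
z_β = d · √(n/2) - z_{α/2}
z_β = 0.46 · √(133/2) - 2.576
z_β = 0.46 · 8.155 - 2.576
z_β = 1.175

Power = Φ(z_β) = Φ(1.175) ≈ 0.880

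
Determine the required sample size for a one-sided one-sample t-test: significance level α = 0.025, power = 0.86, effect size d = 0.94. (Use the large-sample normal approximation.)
n = 11

Sample size formula (one-sample t-test, normal approximation):
n = ((z_α + z_β) / d)²

z_α = 1.960 (for α = 0.025, one-sided)
z_β = 1.080 (for power = 0.86)
d = 0.94

n = ((1.960 + 1.080) / 0.94)²
n = (3.234)²
n ≈ 10.46
Round up to the next whole number: n = 11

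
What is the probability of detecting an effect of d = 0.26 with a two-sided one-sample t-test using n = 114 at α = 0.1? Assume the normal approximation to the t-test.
Power ≈ 0.87

Power calculation (one-sample t-test, normal approximation):
z_β = d · √n - z_{α/2}
z_β = 0.26 · √114 - 1.645
z_β = 0.26 · 10.677 - 1.645
z_β = 1.131

Power = Φ(z_β) = Φ(1.131) ≈ 0.871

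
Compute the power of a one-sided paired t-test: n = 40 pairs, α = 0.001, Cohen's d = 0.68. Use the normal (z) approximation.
Power ≈ 0.89

Power calculation (paired t-test, normal approximation):
z_β = d · √n - z_α
z_β = 0.68 · √40 - 3.090
z_β = 0.68 · 6.325 - 3.090
z_β = 1.210

Power = Φ(z_β) = Φ(1.210) ≈ 0.887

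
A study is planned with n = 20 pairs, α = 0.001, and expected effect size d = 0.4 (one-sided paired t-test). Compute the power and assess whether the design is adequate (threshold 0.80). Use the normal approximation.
Power ≈ 0.10; the study is underpowered (power < 0.80)

Power calculation (paired t-test, normal approximation):
z_β = d · √n - z_α
z_β = 0.4 · √20 - 3.090
z_β = 0.4 · 4.472 - 3.090
z_β = -1.301

Power = Φ(z_β) = Φ(-1.301) ≈ 0.097

Effect size d = 0.4 is small by Cohen's convention (0.2/0.5/0.8).

Threshold: power ≥ 0.80 is conventionally adequate.
Power ≈ 0.10 → the study is underpowered (power < 0.80).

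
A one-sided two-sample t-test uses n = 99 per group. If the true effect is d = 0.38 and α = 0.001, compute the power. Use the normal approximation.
Power ≈ 0.34

Power calculation (two-sample t-test, normal approximation):
z_β = d · √(n/2) - z_α
z_β = 0.38 · √(99/2) - 3.090
z_β = 0.38 · 7.036 - 3.090
z_β = -0.417

Power = Φ(z_β) = Φ(-0.417) ≈ 0.338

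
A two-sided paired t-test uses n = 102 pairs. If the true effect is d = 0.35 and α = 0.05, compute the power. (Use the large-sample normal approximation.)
Power ≈ 0.94

Power calculation (paired t-test, normal approximation):
z_β = d · √n - z_{α/2}
z_β = 0.35 · √102 - 1.960
z_β = 0.35 · 10.100 - 1.960
z_β = 1.575

Power = Φ(z_β) = Φ(1.575) ≈ 0.942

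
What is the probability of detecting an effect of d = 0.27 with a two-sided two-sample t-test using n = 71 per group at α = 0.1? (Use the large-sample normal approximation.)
Power ≈ 0.49

Power calculation (two-sample t-test, normal approximation):
z_β = d · √(n/2) - z_{α/2}
z_β = 0.27 · √(71/2) - 1.645
z_β = 0.27 · 5.958 - 1.645
z_β = -0.036

Power = Φ(z_β) = Φ(-0.036) ≈ 0.486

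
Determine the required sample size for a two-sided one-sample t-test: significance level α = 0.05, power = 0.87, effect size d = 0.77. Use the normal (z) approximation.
n = 17

Sample size formula (one-sample t-test, normal approximation):
n = ((z_{α/2} + z_β) / d)²

z_{α/2} = 1.960 (for α = 0.05, two-sided)
z_β = 1.126 (for power = 0.87)
d = 0.77

n = ((1.960 + 1.126) / 0.77)²
n = (4.008)²
n ≈ 16.06
Round up to the next whole number: n = 17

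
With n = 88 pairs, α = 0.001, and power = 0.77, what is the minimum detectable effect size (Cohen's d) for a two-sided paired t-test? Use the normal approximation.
d ≈ 0.43

Minimum detectable effect (paired t-test, normal approximation):
d = (z_{α/2} + z_β) / √n
d = (3.291 + 0.739) / √88
d = 4.029 / 9.381
d ≈ 0.43

By Cohen's convention (0.2 small / 0.5 medium / 0.8 large): small effect.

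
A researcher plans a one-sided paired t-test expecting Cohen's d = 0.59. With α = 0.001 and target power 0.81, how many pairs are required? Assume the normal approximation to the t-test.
n = 46 pairs

Sample size formula (paired t-test, normal approximation):
n = ((z_α + z_β) / d)²

z_α = 3.090 (for α = 0.001, one-sided)
z_β = 0.878 (for power = 0.81)
d = 0.59

n = ((3.090 + 0.878) / 0.59)²
n = (6.725)²
n ≈ 45.23
Round up to the next whole number: n = 46 pairs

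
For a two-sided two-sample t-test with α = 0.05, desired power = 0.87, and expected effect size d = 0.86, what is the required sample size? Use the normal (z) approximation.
n = 26 per group

Sample size formula (two-sample t-test, normal approximation):
n = 2 · ((z_{α/2} + z_β) / d)²

z_{α/2} = 1.960 (for α = 0.05, two-sided)
z_β = 1.126 (for power = 0.87)
d = 0.86

n = 2 · ((1.960 + 1.126) / 0.86)²
n = 2 · (3.588)²
n ≈ 25.75
Round up to the next whole number: n = 26 per group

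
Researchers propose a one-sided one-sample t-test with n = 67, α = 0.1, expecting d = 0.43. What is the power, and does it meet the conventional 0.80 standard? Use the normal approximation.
Power ≈ 0.99; the study is adequately powered (power ≥ 0.80)

Power calculation (one-sample t-test, normal approximation):
z_β = d · √n - z_α
z_β = 0.43 · √67 - 1.282
z_β = 0.43 · 8.185 - 1.282
z_β = 2.238

Power = Φ(z_β) = Φ(2.238) ≈ 0.987

Effect size d = 0.43 is small by Cohen's convention (0.2/0.5/0.8).

Threshold: power ≥ 0.80 is conventionally adequate.
Power ≈ 0.99 → the study is adequately powered (power ≥ 0.80).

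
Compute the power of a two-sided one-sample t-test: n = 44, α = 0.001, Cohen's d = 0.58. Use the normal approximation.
Power ≈ 0.71

Power calculation (one-sample t-test, normal approximation):
z_β = d · √n - z_{α/2}
z_β = 0.58 · √44 - 3.291
z_β = 0.58 · 6.633 - 3.291
z_β = 0.557

Power = Φ(z_β) = Φ(0.557) ≈ 0.711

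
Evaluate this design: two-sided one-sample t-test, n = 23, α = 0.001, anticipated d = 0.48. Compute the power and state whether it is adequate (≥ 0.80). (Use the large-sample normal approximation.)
Power ≈ 0.16; the study is underpowered (power < 0.80)

Power calculation (one-sample t-test, normal approximation):
z_β = d · √n - z_{α/2}
z_β = 0.48 · √23 - 3.291
z_β = 0.48 · 4.796 - 3.291
z_β = -0.989

Power = Φ(z_β) = Φ(-0.989) ≈ 0.161

Effect size d = 0.48 is small by Cohen's convention (0.2/0.5/0.8).

Threshold: power ≥ 0.80 is conventionally adequate.
Power ≈ 0.16 → the study is underpowered (power < 0.80).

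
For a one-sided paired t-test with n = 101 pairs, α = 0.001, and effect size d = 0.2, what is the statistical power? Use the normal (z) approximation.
Power ≈ 0.14

Power calculation (paired t-test, normal approximation):
z_β = d · √n - z_α
z_β = 0.2 · √101 - 3.090
z_β = 0.2 · 10.050 - 3.090
z_β = -1.080

Power = Φ(z_β) = Φ(-1.080) ≈ 0.140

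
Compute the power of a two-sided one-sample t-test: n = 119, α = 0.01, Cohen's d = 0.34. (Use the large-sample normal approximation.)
Power ≈ 0.87

Power calculation (one-sample t-test, normal approximation):
z_β = d · √n - z_{α/2}
z_β = 0.34 · √119 - 2.576
z_β = 0.34 · 10.909 - 2.576
z_β = 1.133

Power = Φ(z_β) = Φ(1.133) ≈ 0.871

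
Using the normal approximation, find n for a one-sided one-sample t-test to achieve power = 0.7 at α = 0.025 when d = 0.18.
n = 191

Sample size formula (one-sample t-test, normal approximation):
n = ((z_α + z_β) / d)²

z_α = 1.960 (for α = 0.025, one-sided)
z_β = 0.524 (for power = 0.7)
d = 0.18

n = ((1.960 + 0.524) / 0.18)²
n = (13.800)²
n ≈ 190.44
Round up to the next whole number: n = 191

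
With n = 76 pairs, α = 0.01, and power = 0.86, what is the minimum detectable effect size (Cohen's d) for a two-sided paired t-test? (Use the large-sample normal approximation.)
d ≈ 0.42

Minimum detectable effect (paired t-test, normal approximation):
d = (z_{α/2} + z_β) / √n
d = (2.576 + 1.080) / √76
d = 3.656 / 8.718
d ≈ 0.42

By Cohen's convention (0.2 small / 0.5 medium / 0.8 large): small effect.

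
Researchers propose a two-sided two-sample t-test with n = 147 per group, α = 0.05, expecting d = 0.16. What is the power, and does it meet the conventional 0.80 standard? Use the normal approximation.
Power ≈ 0.28; the study is underpowered (power < 0.80)

Power calculation (two-sample t-test, normal approximation):
z_β = d · √(n/2) - z_{α/2}
z_β = 0.16 · √(147/2) - 1.960
z_β = 0.16 · 8.573 - 1.960
z_β = -0.588

Power = Φ(z_β) = Φ(-0.588) ≈ 0.278

Effect size d = 0.16 is very small by Cohen's convention (0.2/0.5/0.8).

Threshold: power ≥ 0.80 is conventionally adequate.
Power ≈ 0.28 → the study is underpowered (power < 0.80).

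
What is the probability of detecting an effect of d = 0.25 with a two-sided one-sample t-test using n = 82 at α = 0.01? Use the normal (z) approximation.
Power ≈ 0.38

Power calculation (one-sample t-test, normal approximation):
z_β = d · √n - z_{α/2}
z_β = 0.25 · √82 - 2.576
z_β = 0.25 · 9.055 - 2.576
z_β = -0.312

Power = Φ(z_β) = Φ(-0.312) ≈ 0.378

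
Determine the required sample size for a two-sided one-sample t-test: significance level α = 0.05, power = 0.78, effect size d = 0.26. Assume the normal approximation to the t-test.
n = 111

Sample size formula (one-sample t-test, normal approximation):
n = ((z_{α/2} + z_β) / d)²

z_{α/2} = 1.960 (for α = 0.05, two-sided)
z_β = 0.772 (for power = 0.78)
d = 0.26

n = ((1.960 + 0.772) / 0.26)²
n = (10.508)²
n ≈ 110.42
Round up to the next whole number: n = 111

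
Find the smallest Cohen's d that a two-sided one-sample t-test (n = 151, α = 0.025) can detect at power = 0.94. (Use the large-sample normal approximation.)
d ≈ 0.31

Minimum detectable effect (one-sample t-test, normal approximation):
d = (z_{α/2} + z_β) / √n
d = (2.241 + 1.555) / √151
d = 3.796 / 12.288
d ≈ 0.31

By Cohen's convention (0.2 small / 0.5 medium / 0.8 large): small effect.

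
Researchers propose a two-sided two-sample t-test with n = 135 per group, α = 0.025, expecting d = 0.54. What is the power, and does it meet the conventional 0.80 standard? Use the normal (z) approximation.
Power ≈ 0.99; the study is adequately powered (power ≥ 0.80)

Power calculation (two-sample t-test, normal approximation):
z_β = d · √(n/2) - z_{α/2}
z_β = 0.54 · √(135/2) - 2.241
z_β = 0.54 · 8.216 - 2.241
z_β = 2.195

Power = Φ(z_β) = Φ(2.195) ≈ 0.986

Effect size d = 0.54 is medium by Cohen's convention (0.2/0.5/0.8).

Threshold: power ≥ 0.80 is conventionally adequate.
Power ≈ 0.99 → the study is adequately powered (power ≥ 0.80).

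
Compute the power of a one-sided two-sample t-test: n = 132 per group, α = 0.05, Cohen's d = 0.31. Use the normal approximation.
Power ≈ 0.81

Power calculation (two-sample t-test, normal approximation):
z_β = d · √(n/2) - z_α
z_β = 0.31 · √(132/2) - 1.645
z_β = 0.31 · 8.124 - 1.645
z_β = 0.874

Power = Φ(z_β) = Φ(0.874) ≈ 0.809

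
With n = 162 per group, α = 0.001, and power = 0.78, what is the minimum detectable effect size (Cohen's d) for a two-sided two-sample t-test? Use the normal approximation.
d ≈ 0.45

Minimum detectable effect (two-sample t-test, normal approximation):
d = (z_{α/2} + z_β) / √(n/2)
d = (3.291 + 0.772) / √(162/2)
d = 4.063 / 9.000
d ≈ 0.45

By Cohen's convention (0.2 small / 0.5 medium / 0.8 large): small effect.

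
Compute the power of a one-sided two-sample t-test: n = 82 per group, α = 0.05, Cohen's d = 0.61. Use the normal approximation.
Power ≈ 0.99

Power calculation (two-sample t-test, normal approximation):
z_β = d · √(n/2) - z_α
z_β = 0.61 · √(82/2) - 1.645
z_β = 0.61 · 6.403 - 1.645
z_β = 2.261

Power = Φ(z_β) = Φ(2.261) ≈ 0.988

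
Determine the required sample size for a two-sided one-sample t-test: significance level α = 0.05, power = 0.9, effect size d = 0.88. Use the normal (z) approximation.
n = 14

Sample size formula (one-sample t-test, normal approximation):
n = ((z_{α/2} + z_β) / d)²

z_{α/2} = 1.960 (for α = 0.05, two-sided)
z_β = 1.282 (for power = 0.9)
d = 0.88

n = ((1.960 + 1.282) / 0.88)²
n = (3.684)²
n ≈ 13.57
Round up to the next whole number: n = 14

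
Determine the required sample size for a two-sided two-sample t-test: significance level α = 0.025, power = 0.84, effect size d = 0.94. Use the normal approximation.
n = 24 per group

Sample size formula (two-sample t-test, normal approximation):
n = 2 · ((z_{α/2} + z_β) / d)²

z_{α/2} = 2.241 (for α = 0.025, two-sided)
z_β = 0.994 (for power = 0.84)
d = 0.94

n = 2 · ((2.241 + 0.994) / 0.94)²
n = 2 · (3.441)²
n ≈ 23.68
Round up to the next whole number: n = 24 per group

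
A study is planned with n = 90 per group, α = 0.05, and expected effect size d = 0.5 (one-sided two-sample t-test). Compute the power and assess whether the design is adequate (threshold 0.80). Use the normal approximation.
Power ≈ 0.96; the study is adequately powered (power ≥ 0.80)

Power calculation (two-sample t-test, normal approximation):
z_β = d · √(n/2) - z_α
z_β = 0.5 · √(90/2) - 1.645
z_β = 0.5 · 6.708 - 1.645
z_β = 1.709

Power = Φ(z_β) = Φ(1.709) ≈ 0.956

Effect size d = 0.5 is medium by Cohen's convention (0.2/0.5/0.8).

Threshold: power ≥ 0.80 is conventionally adequate.
Power ≈ 0.96 → the study is adequately powered (power ≥ 0.80).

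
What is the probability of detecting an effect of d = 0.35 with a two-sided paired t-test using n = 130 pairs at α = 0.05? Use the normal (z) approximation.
Power ≈ 0.98

Power calculation (paired t-test, normal approximation):
z_β = d · √n - z_{α/2}
z_β = 0.35 · √130 - 1.960
z_β = 0.35 · 11.402 - 1.960
z_β = 2.031

Power = Φ(z_β) = Φ(2.031) ≈ 0.979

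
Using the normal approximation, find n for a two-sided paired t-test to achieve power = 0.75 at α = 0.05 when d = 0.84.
n = 10 pairs

Sample size formula (paired t-test, normal approximation):
n = ((z_{α/2} + z_β) / d)²

z_{α/2} = 1.960 (for α = 0.05, two-sided)
z_β = 0.674 (for power = 0.75)
d = 0.84

n = ((1.960 + 0.674) / 0.84)²
n = (3.136)²
n ≈ 9.83
Round up to the next whole number: n = 10 pairs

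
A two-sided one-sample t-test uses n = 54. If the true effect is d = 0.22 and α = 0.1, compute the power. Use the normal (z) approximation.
Power ≈ 0.49

Power calculation (one-sample t-test, normal approximation):
z_β = d · √n - z_{α/2}
z_β = 0.22 · √54 - 1.645
z_β = 0.22 · 7.348 - 1.645
z_β = -0.028

Power = Φ(z_β) = Φ(-0.028) ≈ 0.489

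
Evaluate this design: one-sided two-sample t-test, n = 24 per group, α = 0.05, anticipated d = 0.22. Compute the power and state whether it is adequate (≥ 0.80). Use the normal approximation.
Power ≈ 0.19; the study is underpowered (power < 0.80)

Power calculation (two-sample t-test, normal approximation):
z_β = d · √(n/2) - z_α
z_β = 0.22 · √(24/2) - 1.645
z_β = 0.22 · 3.464 - 1.645
z_β = -0.883

Power = Φ(z_β) = Φ(-0.883) ≈ 0.189

Effect size d = 0.22 is small by Cohen's convention (0.2/0.5/0.8).

Threshold: power ≥ 0.80 is conventionally adequate.
Power ≈ 0.19 → the study is underpowered (power < 0.80).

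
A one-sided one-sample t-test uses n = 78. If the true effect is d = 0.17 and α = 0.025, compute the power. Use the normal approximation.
Power ≈ 0.32

Power calculation (one-sample t-test, normal approximation):
z_β = d · √n - z_α
z_β = 0.17 · √78 - 1.960
z_β = 0.17 · 8.832 - 1.960
z_β = -0.459

Power = Φ(z_β) = Φ(-0.459) ≈ 0.323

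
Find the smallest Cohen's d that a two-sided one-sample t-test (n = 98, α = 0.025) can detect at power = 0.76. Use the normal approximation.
d ≈ 0.30

Minimum detectable effect (one-sample t-test, normal approximation):
d = (z_{α/2} + z_β) / √n
d = (2.241 + 0.706) / √98
d = 2.948 / 9.899
d ≈ 0.30

By Cohen's convention (0.2 small / 0.5 medium / 0.8 large): small effect.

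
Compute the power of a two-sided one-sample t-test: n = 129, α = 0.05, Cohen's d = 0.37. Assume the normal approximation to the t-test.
Power ≈ 0.99

Power calculation (one-sample t-test, normal approximation):
z_β = d · √n - z_{α/2}
z_β = 0.37 · √129 - 1.960
z_β = 0.37 · 11.358 - 1.960
z_β = 2.242

Power = Φ(z_β) = Φ(2.242) ≈ 0.988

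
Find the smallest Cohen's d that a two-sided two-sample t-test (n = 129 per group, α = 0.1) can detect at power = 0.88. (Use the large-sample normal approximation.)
d ≈ 0.35

Minimum detectable effect (two-sample t-test, normal approximation):
d = (z_{α/2} + z_β) / √(n/2)
d = (1.645 + 1.175) / √(129/2)
d = 2.820 / 8.031
d ≈ 0.35

By Cohen's convention (0.2 small / 0.5 medium / 0.8 large): small effect.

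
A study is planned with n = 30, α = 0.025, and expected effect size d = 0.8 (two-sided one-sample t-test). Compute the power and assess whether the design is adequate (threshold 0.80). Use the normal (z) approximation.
Power ≈ 0.98; the study is adequately powered (power ≥ 0.80)

Power calculation (one-sample t-test, normal approximation):
z_β = d · √n - z_{α/2}
z_β = 0.8 · √30 - 2.241
z_β = 0.8 · 5.477 - 2.241
z_β = 2.140

Power = Φ(z_β) = Φ(2.140) ≈ 0.984

Effect size d = 0.8 is large by Cohen's convention (0.2/0.5/0.8).

Threshold: power ≥ 0.80 is conventionally adequate.
Power ≈ 0.98 → the study is adequately powered (power ≥ 0.80).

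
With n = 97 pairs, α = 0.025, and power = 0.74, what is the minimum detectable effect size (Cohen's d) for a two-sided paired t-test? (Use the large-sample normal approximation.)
d ≈ 0.29

Minimum detectable effect (paired t-test, normal approximation):
d = (z_{α/2} + z_β) / √n
d = (2.241 + 0.643) / √97
d = 2.885 / 9.849
d ≈ 0.29

By Cohen's convention (0.2 small / 0.5 medium / 0.8 large): small effect.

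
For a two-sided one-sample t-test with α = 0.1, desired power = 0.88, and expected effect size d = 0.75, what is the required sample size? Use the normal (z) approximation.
n = 15

Sample size formula (one-sample t-test, normal approximation):
n = ((z_{α/2} + z_β) / d)²

z_{α/2} = 1.645 (for α = 0.1, two-sided)
z_β = 1.175 (for power = 0.88)
d = 0.75

n = ((1.645 + 1.175) / 0.75)²
n = (3.760)²
n ≈ 14.14
Round up to the next whole number: n = 15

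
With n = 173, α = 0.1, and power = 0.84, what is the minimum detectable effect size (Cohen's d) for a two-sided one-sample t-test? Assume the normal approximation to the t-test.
d ≈ 0.20

Minimum detectable effect (one-sample t-test, normal approximation):
d = (z_{α/2} + z_β) / √n
d = (1.645 + 0.994) / √173
d = 2.639 / 13.153
d ≈ 0.20

By Cohen's convention (0.2 small / 0.5 medium / 0.8 large): small effect.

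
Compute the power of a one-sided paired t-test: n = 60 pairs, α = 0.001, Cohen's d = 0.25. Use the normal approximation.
Power ≈ 0.12

Power calculation (paired t-test, normal approximation):
z_β = d · √n - z_α
z_β = 0.25 · √60 - 3.090
z_β = 0.25 · 7.746 - 3.090
z_β = -1.154

Power = Φ(z_β) = Φ(-1.154) ≈ 0.124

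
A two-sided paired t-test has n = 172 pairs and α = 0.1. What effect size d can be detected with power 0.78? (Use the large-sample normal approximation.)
d ≈ 0.18

Minimum detectable effect (paired t-test, normal approximation):
d = (z_{α/2} + z_β) / √n
d = (1.645 + 0.772) / √172
d = 2.417 / 13.115
d ≈ 0.18

By Cohen's convention (0.2 small / 0.5 medium / 0.8 large): very small effect.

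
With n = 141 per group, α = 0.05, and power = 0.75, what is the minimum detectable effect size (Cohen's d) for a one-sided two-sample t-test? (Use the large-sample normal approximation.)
d ≈ 0.28

Minimum detectable effect (two-sample t-test, normal approximation):
d = (z_α + z_β) / √(n/2)
d = (1.645 + 0.674) / √(141/2)
d = 2.319 / 8.396
d ≈ 0.28

By Cohen's convention (0.2 small / 0.5 medium / 0.8 large): small effect.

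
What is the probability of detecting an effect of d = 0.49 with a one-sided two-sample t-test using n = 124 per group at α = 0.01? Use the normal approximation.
Power ≈ 0.94

Power calculation (two-sample t-test, normal approximation):
z_β = d · √(n/2) - z_α
z_β = 0.49 · √(124/2) - 2.326
z_β = 0.49 · 7.874 - 2.326
z_β = 1.532

Power = Φ(z_β) = Φ(1.532) ≈ 0.937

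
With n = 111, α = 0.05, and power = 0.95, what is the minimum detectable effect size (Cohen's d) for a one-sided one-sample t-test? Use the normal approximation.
d ≈ 0.31

Minimum detectable effect (one-sample t-test, normal approximation):
d = (z_α + z_β) / √n
d = (1.645 + 1.645) / √111
d = 3.290 / 10.536
d ≈ 0.31

By Cohen's convention (0.2 small / 0.5 medium / 0.8 large): small effect.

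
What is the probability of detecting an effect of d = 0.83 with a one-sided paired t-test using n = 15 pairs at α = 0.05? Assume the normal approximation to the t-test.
Power ≈ 0.94

Power calculation (paired t-test, normal approximation):
z_β = d · √n - z_α
z_β = 0.83 · √15 - 1.645
z_β = 0.83 · 3.873 - 1.645
z_β = 1.570

Power = Φ(z_β) = Φ(1.570) ≈ 0.942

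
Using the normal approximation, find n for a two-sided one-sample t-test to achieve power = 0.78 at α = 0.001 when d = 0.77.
n = 28

Sample size formula (one-sample t-test, normal approximation):
n = ((z_{α/2} + z_β) / d)²

z_{α/2} = 3.291 (for α = 0.001, two-sided)
z_β = 0.772 (for power = 0.78)
d = 0.77

n = ((3.291 + 0.772) / 0.77)²
n = (5.277)²
n ≈ 27.85
Round up to the next whole number: n = 28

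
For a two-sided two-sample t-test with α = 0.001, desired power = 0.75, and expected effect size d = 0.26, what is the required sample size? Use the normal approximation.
n = 466 per group

Sample size formula (two-sample t-test, normal approximation):
n = 2 · ((z_{α/2} + z_β) / d)²

z_{α/2} = 3.291 (for α = 0.001, two-sided)
z_β = 0.674 (for power = 0.75)
d = 0.26

n = 2 · ((3.291 + 0.674) / 0.26)²
n = 2 · (15.250)²
n ≈ 465.12
Round up to the next whole number: n = 466 per group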